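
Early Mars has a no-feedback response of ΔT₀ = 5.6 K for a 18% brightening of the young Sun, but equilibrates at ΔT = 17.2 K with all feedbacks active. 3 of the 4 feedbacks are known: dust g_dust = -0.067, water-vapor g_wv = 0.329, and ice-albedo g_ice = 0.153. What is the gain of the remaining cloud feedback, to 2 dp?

0.26

Amplification A = ΔT/ΔT₀ = 17.2/5.6 = 3.071.
Total gain g = 1 − 1/A = 1 − 1/3.071 = 0.6744.
Known gains sum to -0.067 + 0.329 + 0.153 = 0.415.
g_cld = 0.6744 − 0.415 = 0.26.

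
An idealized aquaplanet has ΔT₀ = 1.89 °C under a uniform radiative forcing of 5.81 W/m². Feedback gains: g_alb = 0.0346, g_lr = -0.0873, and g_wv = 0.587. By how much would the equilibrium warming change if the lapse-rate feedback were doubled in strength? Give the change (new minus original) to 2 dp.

Original: g = 0.5343, ΔT = 1.89/(1−0.5343) = 4.0584 °C.
With doubled lapse-rate: g' = 0.447, ΔT' = 1.89/(1−0.447) = 3.4177 °C.
Change = 3.4177 − 4.0584 = -0.64 °C.

-0.64 °C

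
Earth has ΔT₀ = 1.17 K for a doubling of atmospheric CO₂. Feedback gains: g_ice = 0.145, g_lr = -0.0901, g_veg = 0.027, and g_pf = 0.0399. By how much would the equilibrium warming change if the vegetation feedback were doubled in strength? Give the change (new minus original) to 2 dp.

0.04 K

Original: g = 0.1218, ΔT = 1.17/(1−0.1218) = 1.3323 K.
With doubled vegetation: g' = 0.1488, ΔT' = 1.17/(1−0.1488) = 1.3745 K.
Change = 1.3745 − 1.3323 = 0.04 K.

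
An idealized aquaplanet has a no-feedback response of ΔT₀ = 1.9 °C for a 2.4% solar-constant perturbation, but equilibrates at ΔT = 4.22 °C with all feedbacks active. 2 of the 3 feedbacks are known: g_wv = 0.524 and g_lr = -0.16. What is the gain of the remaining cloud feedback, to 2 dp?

0.19

Amplification A = ΔT/ΔT₀ = 4.22/1.9 = 2.221.
Total gain g = 1 − 1/A = 1 − 1/2.221 = 0.5498.
Known gains sum to 0.524 − 0.16 = 0.364.
g_cld = 0.5498 − 0.364 = 0.19.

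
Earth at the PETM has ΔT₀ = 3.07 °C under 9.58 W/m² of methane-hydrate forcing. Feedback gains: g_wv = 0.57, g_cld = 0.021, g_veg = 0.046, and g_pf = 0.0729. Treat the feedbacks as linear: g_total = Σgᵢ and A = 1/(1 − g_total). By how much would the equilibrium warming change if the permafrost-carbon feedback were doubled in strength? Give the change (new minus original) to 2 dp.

3.55 °C

Original: g = 0.7099, ΔT = 3.07/(1−0.7099) = 10.5826 °C.
With doubled permafrost-carbon: g' = 0.7828, ΔT' = 3.07/(1−0.7828) = 14.1344 °C.
Change = 14.1344 − 10.5826 = 3.55 °C.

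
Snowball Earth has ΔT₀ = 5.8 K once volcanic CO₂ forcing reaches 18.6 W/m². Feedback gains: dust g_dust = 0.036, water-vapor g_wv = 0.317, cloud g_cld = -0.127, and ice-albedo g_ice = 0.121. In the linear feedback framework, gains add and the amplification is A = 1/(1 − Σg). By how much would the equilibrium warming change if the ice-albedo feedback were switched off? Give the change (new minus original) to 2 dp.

-1.39 K

Original: g = 0.347, ΔT = 5.8/(1−0.347) = 8.8821 K.
Without ice-albedo: g' = 0.226, ΔT' = 5.8/(1−0.226) = 7.4935 K.
Change = 7.4935 − 8.8821 = -1.39 K.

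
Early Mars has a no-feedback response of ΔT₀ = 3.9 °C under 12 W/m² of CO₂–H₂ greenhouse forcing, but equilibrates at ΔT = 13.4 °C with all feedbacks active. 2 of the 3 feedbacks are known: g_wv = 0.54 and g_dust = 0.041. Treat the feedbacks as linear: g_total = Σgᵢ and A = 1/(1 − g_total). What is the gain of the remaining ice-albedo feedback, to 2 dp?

0.13

Amplification A = ΔT/ΔT₀ = 13.4/3.9 = 3.436.
Total gain g = 1 − 1/A = 1 − 1/3.436 = 0.709.
Known gains sum to 0.54 + 0.041 = 0.581.
g_ice = 0.709 − 0.581 = 0.13.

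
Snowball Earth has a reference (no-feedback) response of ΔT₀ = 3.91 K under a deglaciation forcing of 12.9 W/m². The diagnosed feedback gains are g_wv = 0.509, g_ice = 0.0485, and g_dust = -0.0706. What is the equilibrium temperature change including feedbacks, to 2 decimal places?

Total gain g = 0.509 + 0.0485 − 0.0706 = 0.4869.
Amplification A = 1/(1 − 0.4869) = 1.949.
ΔT = 3.91 × 1.949 = 7.62 K.

7.62 K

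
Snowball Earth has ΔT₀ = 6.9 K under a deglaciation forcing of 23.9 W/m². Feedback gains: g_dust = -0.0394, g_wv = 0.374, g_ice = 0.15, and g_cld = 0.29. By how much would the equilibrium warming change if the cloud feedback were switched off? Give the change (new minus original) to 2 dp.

-17.22 K

Original: g = 0.7746, ΔT = 6.9/(1−0.7746) = 30.6122 K.
Without cloud: g' = 0.4846, ΔT' = 6.9/(1−0.4846) = 13.3877 K.
Change = 13.3877 − 30.6122 = -17.22 K.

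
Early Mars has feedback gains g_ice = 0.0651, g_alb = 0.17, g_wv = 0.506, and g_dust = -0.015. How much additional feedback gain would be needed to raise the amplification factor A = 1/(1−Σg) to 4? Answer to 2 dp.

0.02

Current total gain = 0.7261.
Target gain for A = 4: g* = 1 − 1/4 = 0.75.
Additional gain needed = 0.75 − 0.7261 = 0.02.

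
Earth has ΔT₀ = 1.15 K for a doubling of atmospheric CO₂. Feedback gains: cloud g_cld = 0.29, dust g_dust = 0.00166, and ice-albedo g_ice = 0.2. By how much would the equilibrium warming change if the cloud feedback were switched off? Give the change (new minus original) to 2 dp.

-0.82 K

Original: g = 0.49166, ΔT = 1.15/(1−0.49166) = 2.2623 K.
Without cloud: g' = 0.20166, ΔT' = 1.15/(1−0.20166) = 1.4405 K.
Change = 1.4405 − 2.2623 = -0.82 K.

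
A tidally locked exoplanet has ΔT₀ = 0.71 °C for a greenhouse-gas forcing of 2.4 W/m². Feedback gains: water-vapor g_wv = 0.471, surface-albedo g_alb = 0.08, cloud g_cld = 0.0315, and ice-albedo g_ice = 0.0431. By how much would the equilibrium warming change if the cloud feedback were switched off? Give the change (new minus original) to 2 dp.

Original: g = 0.6256, ΔT = 0.71/(1−0.6256) = 1.8964 °C.
Without cloud: g' = 0.5941, ΔT' = 0.71/(1−0.5941) = 1.7492 °C.
Change = 1.7492 − 1.8964 = -0.15 °C.

-0.15 °C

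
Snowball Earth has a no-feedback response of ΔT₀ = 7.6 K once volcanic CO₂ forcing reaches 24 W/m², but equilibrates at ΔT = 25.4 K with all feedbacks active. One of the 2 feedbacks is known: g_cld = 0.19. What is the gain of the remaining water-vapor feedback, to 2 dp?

Amplification A = ΔT/ΔT₀ = 25.4/7.6 = 3.342.
Total gain g = 1 − 1/A = 1 − 1/3.342 = 0.7008.
The known gain is 0.19.
g_wv = 0.7008 − 0.19 = 0.51.

0.51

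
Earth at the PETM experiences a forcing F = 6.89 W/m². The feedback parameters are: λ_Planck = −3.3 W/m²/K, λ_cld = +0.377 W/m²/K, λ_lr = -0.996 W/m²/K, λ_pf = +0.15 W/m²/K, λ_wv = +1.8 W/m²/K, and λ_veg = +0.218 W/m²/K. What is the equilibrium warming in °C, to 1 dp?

Net feedback parameter λ = (−3.3) + (+0.377) + (-0.996) + (+0.15) + (+1.8) + (+0.218) = -1.751 W/m²/K.
ΔT = −F/λ = −6.89/(-1.751) = 3.9 °C.

3.9 °C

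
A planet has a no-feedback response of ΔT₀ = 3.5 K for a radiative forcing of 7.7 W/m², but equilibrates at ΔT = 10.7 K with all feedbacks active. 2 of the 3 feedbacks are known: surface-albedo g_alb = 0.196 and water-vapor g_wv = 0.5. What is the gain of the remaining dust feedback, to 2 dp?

-0.02

Amplification A = ΔT/ΔT₀ = 10.7/3.5 = 3.057.
Total gain g = 1 − 1/A = 1 − 1/3.057 = 0.6729.
Known gains sum to 0.196 + 0.5 = 0.696.
g_dust = 0.6729 − 0.696 = -0.02.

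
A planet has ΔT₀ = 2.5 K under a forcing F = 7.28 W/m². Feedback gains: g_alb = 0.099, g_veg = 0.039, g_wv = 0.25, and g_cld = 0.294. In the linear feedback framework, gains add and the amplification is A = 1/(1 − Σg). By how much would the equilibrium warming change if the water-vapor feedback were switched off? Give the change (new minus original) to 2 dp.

-3.46 K

Original: g = 0.682, ΔT = 2.5/(1−0.682) = 7.8616 K.
Without water-vapor: g' = 0.432, ΔT' = 2.5/(1−0.432) = 4.4014 K.
Change = 4.4014 − 7.8616 = -3.46 K.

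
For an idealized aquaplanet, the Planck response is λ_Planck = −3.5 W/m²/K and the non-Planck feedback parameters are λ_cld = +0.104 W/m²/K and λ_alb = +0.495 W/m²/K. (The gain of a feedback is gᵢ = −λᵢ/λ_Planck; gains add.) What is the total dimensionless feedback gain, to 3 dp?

0.171

Convert to gains: g_cld = 0.104/3.5 = 0.02971; g_alb = 0.495/3.5 = 0.1414.
Total gain g = 0.17111.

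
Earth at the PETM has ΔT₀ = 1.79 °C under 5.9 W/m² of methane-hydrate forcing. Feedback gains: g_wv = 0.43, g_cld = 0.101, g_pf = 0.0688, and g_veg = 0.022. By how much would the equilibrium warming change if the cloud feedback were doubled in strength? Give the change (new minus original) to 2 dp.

Original: g = 0.6218, ΔT = 1.79/(1−0.6218) = 4.7329 °C.
With doubled cloud: g' = 0.7228, ΔT' = 1.79/(1−0.7228) = 6.4574 °C.
Change = 6.4574 − 4.7329 = 1.72 °C.

1.72 °C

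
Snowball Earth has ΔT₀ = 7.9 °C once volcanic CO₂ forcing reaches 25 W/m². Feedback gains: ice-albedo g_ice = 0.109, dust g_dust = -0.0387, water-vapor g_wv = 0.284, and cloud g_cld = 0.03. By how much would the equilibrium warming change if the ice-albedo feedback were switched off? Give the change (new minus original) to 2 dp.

Original: g = 0.3843, ΔT = 7.9/(1−0.3843) = 12.8309 °C.
Without ice-albedo: g' = 0.2753, ΔT' = 7.9/(1−0.2753) = 10.9011 °C.
Change = 10.9011 − 12.8309 = -1.93 °C.

-1.93 °C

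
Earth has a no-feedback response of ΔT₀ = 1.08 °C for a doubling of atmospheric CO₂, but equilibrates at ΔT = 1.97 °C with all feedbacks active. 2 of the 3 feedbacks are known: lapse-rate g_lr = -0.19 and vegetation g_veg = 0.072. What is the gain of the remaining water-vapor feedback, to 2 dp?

Amplification A = ΔT/ΔT₀ = 1.97/1.08 = 1.824.
Total gain g = 1 − 1/A = 1 − 1/1.824 = 0.4518.
Known gains sum to -0.19 + 0.072 = -0.118.
g_wv = 0.4518 + 0.118 = 0.57.

0.57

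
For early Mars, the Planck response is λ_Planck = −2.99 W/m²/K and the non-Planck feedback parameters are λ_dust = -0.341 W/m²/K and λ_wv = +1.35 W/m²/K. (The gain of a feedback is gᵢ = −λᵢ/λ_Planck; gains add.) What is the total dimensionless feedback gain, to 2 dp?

Convert to gains: g_dust = -0.341/2.99 = -0.114; g_wv = 1.35/2.99 = 0.4515.
Total gain g = 0.3375.

0.34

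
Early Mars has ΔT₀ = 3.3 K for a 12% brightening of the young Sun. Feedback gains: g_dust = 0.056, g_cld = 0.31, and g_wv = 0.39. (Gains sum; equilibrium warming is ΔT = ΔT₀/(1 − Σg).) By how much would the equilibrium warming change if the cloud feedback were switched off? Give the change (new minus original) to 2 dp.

-7.57 K

Original: g = 0.756, ΔT = 3.3/(1−0.756) = 13.5246 K.
Without cloud: g' = 0.446, ΔT' = 3.3/(1−0.446) = 5.9567 K.
Change = 5.9567 − 13.5246 = -7.57 K.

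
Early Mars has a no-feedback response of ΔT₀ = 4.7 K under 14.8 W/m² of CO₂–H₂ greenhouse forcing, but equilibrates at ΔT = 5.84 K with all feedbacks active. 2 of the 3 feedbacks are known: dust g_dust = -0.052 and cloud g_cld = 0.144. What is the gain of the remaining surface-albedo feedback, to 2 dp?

0.10

Amplification A = ΔT/ΔT₀ = 5.84/4.7 = 1.243.
Total gain g = 1 − 1/A = 1 − 1/1.243 = 0.1955.
Known gains sum to -0.052 + 0.144 = 0.092.
g_alb = 0.1955 − 0.092 = 0.10.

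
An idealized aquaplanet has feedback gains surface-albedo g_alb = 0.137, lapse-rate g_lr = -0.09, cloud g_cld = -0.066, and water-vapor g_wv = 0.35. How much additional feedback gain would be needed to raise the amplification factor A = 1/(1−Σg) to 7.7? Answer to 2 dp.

0.54

Current total gain = 0.331.
Target gain for A = 7.7: g* = 1 − 1/7.7 = 0.8701.
Additional gain needed = 0.8701 − 0.331 = 0.54.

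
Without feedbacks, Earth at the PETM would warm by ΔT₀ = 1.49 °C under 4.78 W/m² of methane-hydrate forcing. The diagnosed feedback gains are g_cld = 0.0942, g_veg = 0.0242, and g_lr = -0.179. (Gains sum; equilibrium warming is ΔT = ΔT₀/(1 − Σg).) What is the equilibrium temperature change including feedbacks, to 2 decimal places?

Total gain g = 0.0942 + 0.0242 − 0.179 = -0.0606.
Amplification A = 1/(1 + 0.0606) = 0.9429.
ΔT = 1.49 × 0.9429 = 1.40 °C.

1.40 °C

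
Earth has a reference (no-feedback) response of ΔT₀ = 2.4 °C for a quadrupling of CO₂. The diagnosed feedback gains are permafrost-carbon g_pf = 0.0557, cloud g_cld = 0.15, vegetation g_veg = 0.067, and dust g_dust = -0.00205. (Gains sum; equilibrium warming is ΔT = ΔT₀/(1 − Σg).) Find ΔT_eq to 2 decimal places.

3.29 °C

Total gain g = 0.0557 + 0.15 + 0.067 − 0.00205 = 0.27065.
Amplification A = 1/(1 − 0.27065) = 1.371.
ΔT = 2.4 × 1.371 = 3.29 °C.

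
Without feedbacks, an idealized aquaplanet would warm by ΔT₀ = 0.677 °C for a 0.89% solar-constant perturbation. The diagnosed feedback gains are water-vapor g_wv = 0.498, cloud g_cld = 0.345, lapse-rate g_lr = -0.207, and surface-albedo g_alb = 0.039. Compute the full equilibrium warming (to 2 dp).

Total gain g = 0.498 + 0.345 − 0.207 + 0.039 = 0.675.
Amplification A = 1/(1 − 0.675) = 3.077.
ΔT = 0.677 × 3.077 = 2.08 °C.

2.08 °C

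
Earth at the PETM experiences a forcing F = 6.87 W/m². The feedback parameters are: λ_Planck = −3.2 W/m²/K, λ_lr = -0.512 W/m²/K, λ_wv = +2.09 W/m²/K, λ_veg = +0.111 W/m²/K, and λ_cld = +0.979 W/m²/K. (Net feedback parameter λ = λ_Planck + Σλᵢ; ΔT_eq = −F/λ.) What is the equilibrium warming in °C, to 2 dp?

Net feedback parameter λ = (−3.2) + (-0.512) + (+2.09) + (+0.111) + (+0.979) = -0.532 W/m²/K.
ΔT = −F/λ = −6.87/(-0.532) = 12.91 °C.

12.91 °C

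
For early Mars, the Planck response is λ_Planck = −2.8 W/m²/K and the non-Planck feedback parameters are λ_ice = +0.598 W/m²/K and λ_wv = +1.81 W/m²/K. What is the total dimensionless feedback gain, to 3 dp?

0.860

Convert to gains: g_ice = 0.598/2.8 = 0.2136; g_wv = 1.81/2.8 = 0.6464.
Total gain g = 0.86.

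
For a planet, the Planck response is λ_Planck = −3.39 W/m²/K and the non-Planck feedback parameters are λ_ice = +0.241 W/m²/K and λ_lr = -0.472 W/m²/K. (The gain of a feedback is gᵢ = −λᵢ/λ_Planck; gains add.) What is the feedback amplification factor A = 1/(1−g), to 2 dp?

Convert to gains: g_ice = 0.241/3.39 = 0.07109; g_lr = -0.472/3.39 = -0.1392.
Total gain g = -0.06811.
A = 1/(1 + 0.06811) = 0.94.

0.94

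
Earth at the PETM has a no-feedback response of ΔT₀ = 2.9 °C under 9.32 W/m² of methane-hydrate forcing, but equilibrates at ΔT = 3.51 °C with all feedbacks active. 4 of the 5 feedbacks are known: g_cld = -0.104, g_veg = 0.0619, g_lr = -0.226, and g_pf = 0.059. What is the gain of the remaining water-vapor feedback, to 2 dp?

Amplification A = ΔT/ΔT₀ = 3.51/2.9 = 1.21.
Total gain g = 1 − 1/A = 1 − 1/1.21 = 0.1736.
Known gains sum to -0.104 + 0.0619 − 0.226 + 0.059 = -0.2091.
g_wv = 0.1736 + 0.2091 = 0.38.

0.38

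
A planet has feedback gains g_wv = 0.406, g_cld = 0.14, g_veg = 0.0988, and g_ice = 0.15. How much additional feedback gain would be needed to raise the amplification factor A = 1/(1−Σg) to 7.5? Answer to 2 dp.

Current total gain = 0.7948.
Target gain for A = 7.5: g* = 1 − 1/7.5 = 0.8667.
Additional gain needed = 0.8667 − 0.7948 = 0.07.

0.07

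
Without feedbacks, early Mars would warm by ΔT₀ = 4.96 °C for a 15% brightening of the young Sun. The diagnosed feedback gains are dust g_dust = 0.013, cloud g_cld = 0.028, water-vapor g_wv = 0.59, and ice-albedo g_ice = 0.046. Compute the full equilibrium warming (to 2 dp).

15.36 °C

Total gain g = 0.013 + 0.028 + 0.59 + 0.046 = 0.677.
Amplification A = 1/(1 − 0.677) = 3.096.
ΔT = 4.96 × 3.096 = 15.36 °C.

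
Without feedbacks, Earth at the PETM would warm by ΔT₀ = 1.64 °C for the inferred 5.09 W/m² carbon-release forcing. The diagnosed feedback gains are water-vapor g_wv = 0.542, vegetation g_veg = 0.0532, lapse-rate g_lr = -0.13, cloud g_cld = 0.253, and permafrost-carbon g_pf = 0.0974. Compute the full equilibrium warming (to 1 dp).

Total gain g = 0.542 + 0.0532 − 0.13 + 0.253 + 0.0974 = 0.8156.
Amplification A = 1/(1 − 0.8156) = 5.423.
ΔT = 1.64 × 5.423 = 8.9 °C.

8.9 °C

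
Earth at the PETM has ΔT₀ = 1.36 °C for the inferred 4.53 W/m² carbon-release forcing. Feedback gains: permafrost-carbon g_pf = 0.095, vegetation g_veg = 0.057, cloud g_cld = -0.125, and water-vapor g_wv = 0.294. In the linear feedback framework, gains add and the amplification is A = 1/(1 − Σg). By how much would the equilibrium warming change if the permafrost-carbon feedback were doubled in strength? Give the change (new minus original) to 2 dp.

Original: g = 0.321, ΔT = 1.36/(1−0.321) = 2.0029 °C.
With doubled permafrost-carbon: g' = 0.416, ΔT' = 1.36/(1−0.416) = 2.3288 °C.
Change = 2.3288 − 2.0029 = 0.33 °C.

0.33 °C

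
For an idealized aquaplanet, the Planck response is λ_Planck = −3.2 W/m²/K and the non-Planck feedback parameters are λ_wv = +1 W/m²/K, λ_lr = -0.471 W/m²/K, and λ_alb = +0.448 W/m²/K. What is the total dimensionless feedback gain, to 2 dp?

Convert to gains: g_wv = 1/3.2 = 0.3125; g_lr = -0.471/3.2 = -0.1472; g_alb = 0.448/3.2 = 0.14.
Total gain g = 0.3053.

0.31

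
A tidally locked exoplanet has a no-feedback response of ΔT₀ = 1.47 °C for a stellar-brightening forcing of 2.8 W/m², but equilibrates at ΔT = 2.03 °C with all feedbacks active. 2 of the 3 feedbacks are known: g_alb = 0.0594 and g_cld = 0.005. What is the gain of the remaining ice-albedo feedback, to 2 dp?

0.21

Amplification A = ΔT/ΔT₀ = 2.03/1.47 = 1.381.
Total gain g = 1 − 1/A = 1 − 1/1.381 = 0.2759.
Known gains sum to 0.0594 + 0.005 = 0.0644.
g_ice = 0.2759 − 0.0644 = 0.21.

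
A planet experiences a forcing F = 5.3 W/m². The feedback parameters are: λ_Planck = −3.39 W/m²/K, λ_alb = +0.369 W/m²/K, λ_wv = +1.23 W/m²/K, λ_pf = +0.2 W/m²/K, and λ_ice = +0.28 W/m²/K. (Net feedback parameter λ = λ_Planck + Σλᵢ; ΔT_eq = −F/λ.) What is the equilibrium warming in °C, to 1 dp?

Net feedback parameter λ = (−3.39) + (+0.369) + (+1.23) + (+0.2) + (+0.28) = -1.311 W/m²/K.
ΔT = −F/λ = −5.3/(-1.311) = 4.0 °C.

4.0 °C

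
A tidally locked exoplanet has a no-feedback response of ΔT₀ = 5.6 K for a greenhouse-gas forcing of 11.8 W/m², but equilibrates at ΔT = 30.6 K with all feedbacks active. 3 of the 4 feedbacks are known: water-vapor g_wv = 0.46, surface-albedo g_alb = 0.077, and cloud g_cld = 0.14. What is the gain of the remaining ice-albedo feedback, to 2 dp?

0.14

Amplification A = ΔT/ΔT₀ = 30.6/5.6 = 5.464.
Total gain g = 1 − 1/A = 1 − 1/5.464 = 0.817.
Known gains sum to 0.46 + 0.077 + 0.14 = 0.677.
g_ice = 0.817 − 0.677 = 0.14.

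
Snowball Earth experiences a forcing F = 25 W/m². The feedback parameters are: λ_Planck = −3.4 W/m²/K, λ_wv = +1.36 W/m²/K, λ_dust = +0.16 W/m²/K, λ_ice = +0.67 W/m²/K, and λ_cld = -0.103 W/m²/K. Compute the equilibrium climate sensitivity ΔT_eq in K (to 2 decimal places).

Net feedback parameter λ = (−3.4) + (+1.36) + (+0.16) + (+0.67) + (-0.103) = -1.313 W/m²/K.
ΔT = −F/λ = −25/(-1.313) = 19.04 K.

19.04 K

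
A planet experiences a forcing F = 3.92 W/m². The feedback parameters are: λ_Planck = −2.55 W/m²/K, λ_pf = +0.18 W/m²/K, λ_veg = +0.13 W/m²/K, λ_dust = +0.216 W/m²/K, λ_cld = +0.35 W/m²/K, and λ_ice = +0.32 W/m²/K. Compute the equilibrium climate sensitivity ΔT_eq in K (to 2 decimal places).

2.90 K

Net feedback parameter λ = (−2.55) + (+0.18) + (+0.13) + (+0.216) + (+0.35) + (+0.32) = -1.354 W/m²/K.
ΔT = −F/λ = −3.92/(-1.354) = 2.90 K.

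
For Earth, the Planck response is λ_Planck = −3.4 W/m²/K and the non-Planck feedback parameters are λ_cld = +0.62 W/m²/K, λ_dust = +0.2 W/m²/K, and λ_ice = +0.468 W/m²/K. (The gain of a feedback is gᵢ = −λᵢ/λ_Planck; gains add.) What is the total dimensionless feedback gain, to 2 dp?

0.38

Convert to gains: g_cld = 0.62/3.4 = 0.1824; g_dust = 0.2/3.4 = 0.05882; g_ice = 0.468/3.4 = 0.1376.
Total gain g = 0.37882.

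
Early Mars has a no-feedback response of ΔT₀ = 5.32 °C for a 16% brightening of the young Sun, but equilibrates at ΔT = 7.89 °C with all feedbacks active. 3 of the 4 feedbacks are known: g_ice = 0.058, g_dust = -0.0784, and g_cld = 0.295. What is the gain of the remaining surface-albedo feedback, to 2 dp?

Amplification A = ΔT/ΔT₀ = 7.89/5.32 = 1.483.
Total gain g = 1 − 1/A = 1 − 1/1.483 = 0.3257.
Known gains sum to 0.058 − 0.0784 + 0.295 = 0.2746.
g_alb = 0.3257 − 0.2746 = 0.05.

0.05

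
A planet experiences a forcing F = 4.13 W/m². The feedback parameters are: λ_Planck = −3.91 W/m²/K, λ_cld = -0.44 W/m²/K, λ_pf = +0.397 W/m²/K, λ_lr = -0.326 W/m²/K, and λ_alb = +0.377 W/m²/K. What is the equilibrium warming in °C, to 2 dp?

1.06 °C

Net feedback parameter λ = (−3.91) + (-0.44) + (+0.397) + (-0.326) + (+0.377) = -3.902 W/m²/K.
ΔT = −F/λ = −4.13/(-3.902) = 1.06 °C.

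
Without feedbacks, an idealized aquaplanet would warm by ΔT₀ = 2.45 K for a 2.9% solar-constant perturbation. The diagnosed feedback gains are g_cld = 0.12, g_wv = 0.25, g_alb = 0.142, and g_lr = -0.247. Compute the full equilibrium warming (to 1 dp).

3.3 K

Total gain g = 0.12 + 0.25 + 0.142 − 0.247 = 0.265.
Amplification A = 1/(1 − 0.265) = 1.361.
ΔT = 2.45 × 1.361 = 3.3 K.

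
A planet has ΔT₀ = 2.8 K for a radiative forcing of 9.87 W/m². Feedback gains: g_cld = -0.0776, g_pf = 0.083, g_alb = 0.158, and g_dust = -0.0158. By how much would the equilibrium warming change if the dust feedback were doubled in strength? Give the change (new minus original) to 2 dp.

Original: g = 0.1476, ΔT = 2.8/(1−0.1476) = 3.2848 K.
With doubled dust: g' = 0.1318, ΔT' = 2.8/(1−0.1318) = 3.2251 K.
Change = 3.2251 − 3.2848 = -0.06 K.

-0.06 K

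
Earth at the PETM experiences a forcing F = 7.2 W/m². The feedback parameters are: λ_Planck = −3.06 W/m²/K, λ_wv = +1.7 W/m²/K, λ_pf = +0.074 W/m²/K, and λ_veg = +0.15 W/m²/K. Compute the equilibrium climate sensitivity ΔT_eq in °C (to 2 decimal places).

6.34 °C

Net feedback parameter λ = (−3.06) + (+1.7) + (+0.074) + (+0.15) = -1.136 W/m²/K.
ΔT = −F/λ = −7.2/(-1.136) = 6.34 °C.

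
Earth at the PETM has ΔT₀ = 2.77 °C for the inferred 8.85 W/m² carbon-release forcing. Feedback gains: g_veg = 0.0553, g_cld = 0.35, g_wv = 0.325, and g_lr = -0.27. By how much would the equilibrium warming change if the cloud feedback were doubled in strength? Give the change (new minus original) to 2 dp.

Original: g = 0.4603, ΔT = 2.77/(1−0.4603) = 5.1325 °C.
With doubled cloud: g' = 0.8103, ΔT' = 2.77/(1−0.8103) = 14.6020 °C.
Change = 14.6020 − 5.1325 = 9.47 °C.

9.47 °C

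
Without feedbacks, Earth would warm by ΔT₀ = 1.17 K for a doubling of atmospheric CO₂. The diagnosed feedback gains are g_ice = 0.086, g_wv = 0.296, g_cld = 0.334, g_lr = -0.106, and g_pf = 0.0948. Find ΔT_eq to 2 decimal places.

Total gain g = 0.086 + 0.296 + 0.334 − 0.106 + 0.0948 = 0.7048.
Amplification A = 1/(1 − 0.7048) = 3.388.
ΔT = 1.17 × 3.388 = 3.96 K.

3.96 K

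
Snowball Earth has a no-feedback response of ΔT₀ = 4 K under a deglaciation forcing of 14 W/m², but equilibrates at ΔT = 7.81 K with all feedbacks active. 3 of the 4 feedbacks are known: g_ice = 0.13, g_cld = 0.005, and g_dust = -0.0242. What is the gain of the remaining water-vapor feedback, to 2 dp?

Amplification A = ΔT/ΔT₀ = 7.81/4 = 1.952.
Total gain g = 1 − 1/A = 1 − 1/1.952 = 0.4877.
Known gains sum to 0.13 + 0.005 − 0.0242 = 0.1108.
g_wv = 0.4877 − 0.1108 = 0.38.

0.38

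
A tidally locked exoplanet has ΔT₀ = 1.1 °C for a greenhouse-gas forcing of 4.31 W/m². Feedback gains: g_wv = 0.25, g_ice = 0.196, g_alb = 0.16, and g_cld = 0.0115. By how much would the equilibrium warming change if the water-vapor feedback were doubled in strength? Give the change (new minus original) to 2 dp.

5.43 °C

Original: g = 0.6175, ΔT = 1.1/(1−0.6175) = 2.8758 °C.
With doubled water-vapor: g' = 0.8675, ΔT' = 1.1/(1−0.8675) = 8.3019 °C.
Change = 8.3019 − 2.8758 = 5.43 °C.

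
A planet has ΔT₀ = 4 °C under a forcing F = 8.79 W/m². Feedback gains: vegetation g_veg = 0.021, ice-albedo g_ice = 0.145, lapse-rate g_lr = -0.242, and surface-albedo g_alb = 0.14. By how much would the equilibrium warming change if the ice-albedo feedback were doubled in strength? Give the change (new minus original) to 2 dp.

0.78 °C

Original: g = 0.064, ΔT = 4/(1−0.064) = 4.2735 °C.
With doubled ice-albedo: g' = 0.209, ΔT' = 4/(1−0.209) = 5.0569 °C.
Change = 5.0569 − 4.2735 = 0.78 °C.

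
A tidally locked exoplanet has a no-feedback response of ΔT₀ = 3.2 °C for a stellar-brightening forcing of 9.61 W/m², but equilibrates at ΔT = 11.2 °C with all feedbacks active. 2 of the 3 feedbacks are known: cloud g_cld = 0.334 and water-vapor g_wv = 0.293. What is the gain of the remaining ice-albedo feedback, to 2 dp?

Amplification A = ΔT/ΔT₀ = 11.2/3.2 = 3.5.
Total gain g = 1 − 1/A = 1 − 1/3.5 = 0.7143.
Known gains sum to 0.334 + 0.293 = 0.627.
g_ice = 0.7143 − 0.627 = 0.09.

0.09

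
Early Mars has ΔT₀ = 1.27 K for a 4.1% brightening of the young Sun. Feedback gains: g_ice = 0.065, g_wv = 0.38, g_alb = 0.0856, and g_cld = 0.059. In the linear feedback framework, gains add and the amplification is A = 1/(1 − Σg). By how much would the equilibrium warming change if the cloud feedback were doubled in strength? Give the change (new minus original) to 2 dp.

0.52 K

Original: g = 0.5896, ΔT = 1.27/(1−0.5896) = 3.0945 K.
With doubled cloud: g' = 0.6486, ΔT' = 1.27/(1−0.6486) = 3.6141 K.
Change = 3.6141 − 3.0945 = 0.52 K.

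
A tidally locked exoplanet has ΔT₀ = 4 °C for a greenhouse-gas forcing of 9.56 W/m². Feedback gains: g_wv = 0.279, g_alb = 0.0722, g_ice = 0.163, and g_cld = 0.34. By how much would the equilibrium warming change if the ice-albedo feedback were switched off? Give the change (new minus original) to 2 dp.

-14.48 °C

Original: g = 0.8542, ΔT = 4/(1−0.8542) = 27.4348 °C.
Without ice-albedo: g' = 0.6912, ΔT' = 4/(1−0.6912) = 12.9534 °C.
Change = 12.9534 − 27.4348 = -14.48 °C.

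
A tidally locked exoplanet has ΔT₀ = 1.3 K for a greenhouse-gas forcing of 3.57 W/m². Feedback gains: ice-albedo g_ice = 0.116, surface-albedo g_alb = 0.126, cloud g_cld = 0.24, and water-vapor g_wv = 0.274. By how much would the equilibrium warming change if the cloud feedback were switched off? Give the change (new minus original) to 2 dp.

Original: g = 0.756, ΔT = 1.3/(1−0.756) = 5.3279 K.
Without cloud: g' = 0.516, ΔT' = 1.3/(1−0.516) = 2.6860 K.
Change = 2.6860 − 5.3279 = -2.64 K.

-2.64 K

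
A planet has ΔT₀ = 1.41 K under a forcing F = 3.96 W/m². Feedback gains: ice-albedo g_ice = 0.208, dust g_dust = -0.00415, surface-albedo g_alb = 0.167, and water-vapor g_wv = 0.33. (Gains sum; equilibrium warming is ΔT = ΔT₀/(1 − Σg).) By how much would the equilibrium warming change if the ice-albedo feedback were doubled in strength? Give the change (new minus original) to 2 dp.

10.76 K

Original: g = 0.70085, ΔT = 1.41/(1−0.70085) = 4.7134 K.
With doubled ice-albedo: g' = 0.90885, ΔT' = 1.41/(1−0.90885) = 15.4690 K.
Change = 15.4690 − 4.7134 = 10.76 K.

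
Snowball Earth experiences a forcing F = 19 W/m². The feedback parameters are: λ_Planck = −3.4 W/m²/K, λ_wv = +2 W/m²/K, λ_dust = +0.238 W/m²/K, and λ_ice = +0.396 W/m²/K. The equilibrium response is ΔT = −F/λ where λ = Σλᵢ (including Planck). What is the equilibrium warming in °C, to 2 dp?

24.80 °C

Net feedback parameter λ = (−3.4) + (+2) + (+0.238) + (+0.396) = -0.766 W/m²/K.
ΔT = −F/λ = −19/(-0.766) = 24.80 °C.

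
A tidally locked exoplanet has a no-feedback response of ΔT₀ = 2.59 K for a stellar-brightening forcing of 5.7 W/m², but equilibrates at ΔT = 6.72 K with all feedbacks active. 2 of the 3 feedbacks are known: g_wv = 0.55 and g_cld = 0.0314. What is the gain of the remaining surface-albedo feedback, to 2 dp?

Amplification A = ΔT/ΔT₀ = 6.72/2.59 = 2.595.
Total gain g = 1 − 1/A = 1 − 1/2.595 = 0.6146.
Known gains sum to 0.55 + 0.0314 = 0.5814.
g_alb = 0.6146 − 0.5814 = 0.03.

0.03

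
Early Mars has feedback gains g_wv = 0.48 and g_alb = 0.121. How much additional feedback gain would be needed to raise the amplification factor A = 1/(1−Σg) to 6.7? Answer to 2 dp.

0.25

Current total gain = 0.601.
Target gain for A = 6.7: g* = 1 − 1/6.7 = 0.8507.
Additional gain needed = 0.8507 − 0.601 = 0.25.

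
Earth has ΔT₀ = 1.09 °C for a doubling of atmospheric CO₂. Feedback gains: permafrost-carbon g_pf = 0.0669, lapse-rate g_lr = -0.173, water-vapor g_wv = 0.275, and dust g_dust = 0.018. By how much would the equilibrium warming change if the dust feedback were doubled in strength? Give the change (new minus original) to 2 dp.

0.03 °C

Original: g = 0.1869, ΔT = 1.09/(1−0.1869) = 1.3405 °C.
With doubled dust: g' = 0.2049, ΔT' = 1.09/(1−0.2049) = 1.3709 °C.
Change = 1.3709 − 1.3405 = 0.03 °C.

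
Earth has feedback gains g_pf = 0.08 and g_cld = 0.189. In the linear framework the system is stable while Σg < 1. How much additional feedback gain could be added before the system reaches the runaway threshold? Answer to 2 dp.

0.73

Current total gain = 0.08 + 0.189 = 0.269.
Margin to runaway = 1 − 0.269 = 0.73.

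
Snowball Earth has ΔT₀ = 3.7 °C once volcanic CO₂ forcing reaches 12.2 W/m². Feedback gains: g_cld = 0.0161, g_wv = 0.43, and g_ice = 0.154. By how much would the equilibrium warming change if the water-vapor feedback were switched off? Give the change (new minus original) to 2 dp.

Original: g = 0.6001, ΔT = 3.7/(1−0.6001) = 9.2523 °C.
Without water-vapor: g' = 0.1701, ΔT' = 3.7/(1−0.1701) = 4.4584 °C.
Change = 4.4584 − 9.2523 = -4.79 °C.

-4.79 °C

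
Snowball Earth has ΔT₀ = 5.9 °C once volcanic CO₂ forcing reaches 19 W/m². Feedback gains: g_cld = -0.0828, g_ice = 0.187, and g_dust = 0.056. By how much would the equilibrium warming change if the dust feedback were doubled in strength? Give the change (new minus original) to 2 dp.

0.50 °C

Original: g = 0.1602, ΔT = 5.9/(1−0.1602) = 7.0255 °C.
With doubled dust: g' = 0.2162, ΔT' = 5.9/(1−0.2162) = 7.5274 °C.
Change = 7.5274 − 7.0255 = 0.50 °C.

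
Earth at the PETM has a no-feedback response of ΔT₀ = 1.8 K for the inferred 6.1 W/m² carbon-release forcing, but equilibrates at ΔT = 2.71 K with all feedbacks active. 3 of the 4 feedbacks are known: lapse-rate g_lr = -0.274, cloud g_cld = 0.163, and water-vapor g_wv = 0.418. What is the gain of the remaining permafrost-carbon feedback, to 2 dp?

Amplification A = ΔT/ΔT₀ = 2.71/1.8 = 1.506.
Total gain g = 1 − 1/A = 1 − 1/1.506 = 0.336.
Known gains sum to -0.274 + 0.163 + 0.418 = 0.307.
g_pf = 0.336 − 0.307 = 0.03.

0.03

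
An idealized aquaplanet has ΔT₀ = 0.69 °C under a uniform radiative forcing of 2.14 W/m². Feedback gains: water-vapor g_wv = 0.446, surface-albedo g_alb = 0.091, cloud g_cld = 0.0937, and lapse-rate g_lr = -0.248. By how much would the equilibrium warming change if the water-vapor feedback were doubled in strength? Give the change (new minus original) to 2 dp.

2.91 °C

Original: g = 0.3827, ΔT = 0.69/(1−0.3827) = 1.1178 °C.
With doubled water-vapor: g' = 0.8287, ΔT' = 0.69/(1−0.8287) = 4.0280 °C.
Change = 4.0280 − 1.1178 = 2.91 °C.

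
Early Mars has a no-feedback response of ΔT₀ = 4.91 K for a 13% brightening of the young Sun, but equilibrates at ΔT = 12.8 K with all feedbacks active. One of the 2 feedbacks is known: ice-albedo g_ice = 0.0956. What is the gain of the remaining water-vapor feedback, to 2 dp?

0.52

Amplification A = ΔT/ΔT₀ = 12.8/4.91 = 2.607.
Total gain g = 1 − 1/A = 1 − 1/2.607 = 0.6164.
The known gain is 0.0956.
g_wv = 0.6164 − 0.0956 = 0.52.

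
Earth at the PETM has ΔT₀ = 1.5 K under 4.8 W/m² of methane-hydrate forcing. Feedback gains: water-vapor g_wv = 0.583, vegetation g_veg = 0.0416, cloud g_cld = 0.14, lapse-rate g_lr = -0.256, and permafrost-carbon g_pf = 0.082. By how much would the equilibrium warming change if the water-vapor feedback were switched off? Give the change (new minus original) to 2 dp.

Original: g = 0.5906, ΔT = 1.5/(1−0.5906) = 3.6639 K.
Without water-vapor: g' = 0.0076, ΔT' = 1.5/(1−0.0076) = 1.5115 K.
Change = 1.5115 − 3.6639 = -2.15 K.

-2.15 K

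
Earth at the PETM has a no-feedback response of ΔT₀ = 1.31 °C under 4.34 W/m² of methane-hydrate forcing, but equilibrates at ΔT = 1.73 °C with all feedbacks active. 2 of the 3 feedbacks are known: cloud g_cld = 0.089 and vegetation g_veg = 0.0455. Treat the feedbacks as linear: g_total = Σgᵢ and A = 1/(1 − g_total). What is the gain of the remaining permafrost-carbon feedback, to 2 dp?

0.11

Amplification A = ΔT/ΔT₀ = 1.73/1.31 = 1.321.
Total gain g = 1 − 1/A = 1 − 1/1.321 = 0.243.
Known gains sum to 0.089 + 0.0455 = 0.1345.
g_pf = 0.243 − 0.1345 = 0.11.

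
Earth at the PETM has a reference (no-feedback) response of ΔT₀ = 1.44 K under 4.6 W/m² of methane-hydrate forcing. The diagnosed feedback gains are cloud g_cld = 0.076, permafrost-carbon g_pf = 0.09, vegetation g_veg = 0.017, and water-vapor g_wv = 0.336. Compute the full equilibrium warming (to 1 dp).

3.0 K

Total gain g = 0.076 + 0.09 + 0.017 + 0.336 = 0.519.
Amplification A = 1/(1 − 0.519) = 2.079.
ΔT = 1.44 × 2.079 = 3.0 K.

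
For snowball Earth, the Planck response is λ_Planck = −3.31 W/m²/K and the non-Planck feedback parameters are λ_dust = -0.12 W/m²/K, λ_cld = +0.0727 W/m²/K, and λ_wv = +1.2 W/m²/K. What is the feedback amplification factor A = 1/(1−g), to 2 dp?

Convert to gains: g_dust = -0.12/3.31 = -0.03625; g_cld = 0.0727/3.31 = 0.02196; g_wv = 1.2/3.31 = 0.3625.
Total gain g = 0.34821.
A = 1/(1 − 0.34821) = 1.53.

1.53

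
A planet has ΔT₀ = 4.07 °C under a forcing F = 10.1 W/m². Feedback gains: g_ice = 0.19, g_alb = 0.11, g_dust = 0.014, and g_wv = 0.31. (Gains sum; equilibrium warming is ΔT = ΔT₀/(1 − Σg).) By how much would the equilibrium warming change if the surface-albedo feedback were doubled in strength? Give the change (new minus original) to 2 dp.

Original: g = 0.624, ΔT = 4.07/(1−0.624) = 10.8245 °C.
With doubled surface-albedo: g' = 0.734, ΔT' = 4.07/(1−0.734) = 15.3008 °C.
Change = 15.3008 − 10.8245 = 4.48 °C.

4.48 °C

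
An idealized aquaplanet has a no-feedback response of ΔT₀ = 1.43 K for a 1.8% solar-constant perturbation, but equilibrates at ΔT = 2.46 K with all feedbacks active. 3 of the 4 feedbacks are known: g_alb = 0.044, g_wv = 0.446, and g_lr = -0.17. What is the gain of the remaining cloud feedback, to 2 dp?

Amplification A = ΔT/ΔT₀ = 2.46/1.43 = 1.72.
Total gain g = 1 − 1/A = 1 − 1/1.72 = 0.4186.
Known gains sum to 0.044 + 0.446 − 0.17 = 0.32.
g_cld = 0.4186 − 0.32 = 0.10.

0.10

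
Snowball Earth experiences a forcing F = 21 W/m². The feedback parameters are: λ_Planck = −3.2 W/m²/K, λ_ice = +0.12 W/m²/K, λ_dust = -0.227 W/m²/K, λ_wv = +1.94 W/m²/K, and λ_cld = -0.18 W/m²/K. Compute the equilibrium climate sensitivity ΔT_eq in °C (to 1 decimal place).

Net feedback parameter λ = (−3.2) + (+0.12) + (-0.227) + (+1.94) + (-0.18) = -1.547 W/m²/K.
ΔT = −F/λ = −21/(-1.547) = 13.6 °C.

13.6 °C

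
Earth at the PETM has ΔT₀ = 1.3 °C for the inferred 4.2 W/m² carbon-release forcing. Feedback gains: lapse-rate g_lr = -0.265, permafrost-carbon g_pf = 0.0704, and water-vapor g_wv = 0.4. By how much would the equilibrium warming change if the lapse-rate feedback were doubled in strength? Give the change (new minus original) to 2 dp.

Original: g = 0.2054, ΔT = 1.3/(1−0.2054) = 1.6360 °C.
With doubled lapse-rate: g' = -0.0596, ΔT' = 1.3/(1+0.0596) = 1.2269 °C.
Change = 1.2269 − 1.6360 = -0.41 °C.

-0.41 °C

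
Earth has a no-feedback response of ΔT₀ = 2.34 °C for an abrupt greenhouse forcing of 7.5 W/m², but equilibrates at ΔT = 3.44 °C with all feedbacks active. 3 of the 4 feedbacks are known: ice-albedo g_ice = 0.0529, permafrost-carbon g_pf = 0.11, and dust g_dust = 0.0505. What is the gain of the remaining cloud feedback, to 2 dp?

Amplification A = ΔT/ΔT₀ = 3.44/2.34 = 1.47.
Total gain g = 1 − 1/A = 1 − 1/1.47 = 0.3197.
Known gains sum to 0.0529 + 0.11 + 0.0505 = 0.2134.
g_cld = 0.3197 − 0.2134 = 0.11.

0.11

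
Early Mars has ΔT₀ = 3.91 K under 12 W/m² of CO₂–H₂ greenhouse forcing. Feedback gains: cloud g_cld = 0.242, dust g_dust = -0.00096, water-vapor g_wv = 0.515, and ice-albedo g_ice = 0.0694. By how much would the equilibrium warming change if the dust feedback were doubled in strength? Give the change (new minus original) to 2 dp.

-0.12 K

Original: g = 0.82544, ΔT = 3.91/(1−0.82544) = 22.3992 K.
With doubled dust: g' = 0.82448, ΔT' = 3.91/(1−0.82448) = 22.2767 K.
Change = 22.2767 − 22.3992 = -0.12 K.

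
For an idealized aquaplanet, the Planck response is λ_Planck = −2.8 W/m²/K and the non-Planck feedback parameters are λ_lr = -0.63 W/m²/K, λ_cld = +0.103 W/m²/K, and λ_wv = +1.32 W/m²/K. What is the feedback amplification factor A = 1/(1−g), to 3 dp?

Convert to gains: g_lr = -0.63/2.8 = -0.225; g_cld = 0.103/2.8 = 0.03679; g_wv = 1.32/2.8 = 0.4714.
Total gain g = 0.28319.
A = 1/(1 − 0.28319) = 1.395.

1.395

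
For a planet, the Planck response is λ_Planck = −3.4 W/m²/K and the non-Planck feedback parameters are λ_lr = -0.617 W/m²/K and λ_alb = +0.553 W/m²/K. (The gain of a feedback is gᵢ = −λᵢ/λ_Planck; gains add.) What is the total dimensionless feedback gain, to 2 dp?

Convert to gains: g_lr = -0.617/3.4 = -0.1815; g_alb = 0.553/3.4 = 0.1626.
Total gain g = -0.0189.

-0.02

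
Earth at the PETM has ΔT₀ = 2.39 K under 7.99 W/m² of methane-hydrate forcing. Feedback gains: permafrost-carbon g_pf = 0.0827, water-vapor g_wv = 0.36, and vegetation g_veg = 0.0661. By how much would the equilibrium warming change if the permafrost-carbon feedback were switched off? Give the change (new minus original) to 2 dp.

-0.70 K

Original: g = 0.5088, ΔT = 2.39/(1−0.5088) = 4.8656 K.
Without permafrost-carbon: g' = 0.4261, ΔT' = 2.39/(1−0.4261) = 4.1645 K.
Change = 4.1645 − 4.8656 = -0.70 K.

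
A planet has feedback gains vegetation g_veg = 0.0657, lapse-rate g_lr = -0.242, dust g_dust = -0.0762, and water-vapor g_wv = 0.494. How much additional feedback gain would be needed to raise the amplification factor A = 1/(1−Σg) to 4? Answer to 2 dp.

Current total gain = 0.2415.
Target gain for A = 4: g* = 1 − 1/4 = 0.75.
Additional gain needed = 0.75 − 0.2415 = 0.51.

0.51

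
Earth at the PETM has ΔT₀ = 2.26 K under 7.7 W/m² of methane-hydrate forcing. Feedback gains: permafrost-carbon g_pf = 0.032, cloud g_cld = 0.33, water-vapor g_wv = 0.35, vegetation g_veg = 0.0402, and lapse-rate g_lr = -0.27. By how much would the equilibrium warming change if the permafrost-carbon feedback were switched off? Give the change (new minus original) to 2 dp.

-0.25 K

Original: g = 0.4822, ΔT = 2.26/(1−0.4822) = 4.3646 K.
Without permafrost-carbon: g' = 0.4502, ΔT' = 2.26/(1−0.4502) = 4.1106 K.
Change = 4.1106 − 4.3646 = -0.25 K.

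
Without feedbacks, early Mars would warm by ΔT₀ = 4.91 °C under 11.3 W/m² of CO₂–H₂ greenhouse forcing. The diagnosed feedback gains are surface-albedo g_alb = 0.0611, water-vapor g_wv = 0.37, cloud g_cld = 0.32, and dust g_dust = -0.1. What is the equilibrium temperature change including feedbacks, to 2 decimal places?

Total gain g = 0.0611 + 0.37 + 0.32 − 0.1 = 0.6511.
Amplification A = 1/(1 − 0.6511) = 2.866.
ΔT = 4.91 × 2.866 = 14.07 °C.

14.07 °C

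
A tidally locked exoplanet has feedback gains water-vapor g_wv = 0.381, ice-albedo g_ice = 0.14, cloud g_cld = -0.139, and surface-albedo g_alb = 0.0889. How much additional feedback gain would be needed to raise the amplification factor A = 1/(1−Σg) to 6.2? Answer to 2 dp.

0.37

Current total gain = 0.4709.
Target gain for A = 6.2: g* = 1 − 1/6.2 = 0.8387.
Additional gain needed = 0.8387 − 0.4709 = 0.37.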